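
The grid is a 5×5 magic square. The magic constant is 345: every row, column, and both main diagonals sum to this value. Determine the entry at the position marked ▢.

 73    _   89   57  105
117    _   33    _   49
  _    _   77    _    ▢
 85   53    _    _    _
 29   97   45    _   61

Row 1 must total 345; the given cells sum to 324, so (1,2) = 21.
Using row 5: 29 + 97 + 45 + 61 + ? → (5,4) = 345 − 232 = 113.
The remaining cell in column 1 is (3,1) = 345 − 304 = 41.
Using column 3: 89 + 33 + 77 + 45 + ? → (4,3) = 345 − 244 = 101.
Anti-diagonal must total 345; the given cells sum to 264, so (2,4) = 81.
Row 2: 117 + 33 + 81 + 49 + ? = 345, so (2,2) = 65.
Column 2 must total 345; the given cells sum to 236, so (3,2) = 109.
Main diagonal: 73 + 65 + 77 + 61 + ? = 345, so (4,4) = 69.
The remaining cell in row 4 is (4,5) = 345 − 308 = 37.
Column 4: 57 + 81 + 69 + 113 + ? = 345, so (3,4) = 25.
The remaining cell in column 5 is (3,5) = 345 − 252 = 93.

93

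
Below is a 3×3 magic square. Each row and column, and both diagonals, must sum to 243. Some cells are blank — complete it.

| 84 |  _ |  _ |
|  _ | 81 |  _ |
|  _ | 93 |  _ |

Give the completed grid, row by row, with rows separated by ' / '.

84 69 90 / 87 81 75 / 72 93 78

Column 2 must total 243; the given cells sum to 174, so (1,2) = 69.
Main diagonal needs 243; the known cells sum to 165, so (3,3) = 78.
From row 1, 243 − (84 + 69) gives (1,3) = 90.
Row 3 must total 243; the given cells sum to 171, so (3,1) = 72.
Using column 1: 84 + 72 + ? → (2,1) = 243 − 156 = 87.
Column 3 must total 243; the given cells sum to 168, so (2,3) = 75.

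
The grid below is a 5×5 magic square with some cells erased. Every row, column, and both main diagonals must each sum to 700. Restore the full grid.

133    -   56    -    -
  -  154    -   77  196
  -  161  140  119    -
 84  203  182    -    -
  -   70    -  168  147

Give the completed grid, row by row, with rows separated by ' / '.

133 112 56 210 189 / 175 154 98 77 196 / 217 161 140 119 63 / 84 203 182 126 105 / 91 70 224 168 147

Column 2: 154 + 161 + 203 + 70 + ? = 700, so (1,2) = 112.
From main diagonal, 700 − (133 + 154 + 140 + 147) gives (4,4) = 126.
From row 4, 700 − (84 + 203 + 182 + 126) gives (4,5) = 105.
Using column 4: 77 + 119 + 126 + 168 + ? → (1,4) = 700 − 490 = 210.
Row 1: 133 + 112 + 56 + 210 + ? = 700, so (1,5) = 189.
From column 5, 700 − (189 + 196 + 105 + 147) gives (3,5) = 63.
From anti-diagonal, 700 − (189 + 77 + 140 + 203) gives (5,1) = 91.
Row 3 needs 700; the known cells sum to 483, so (3,1) = 217.
Row 5 needs 700; the known cells sum to 476, so (5,3) = 224.
From column 1, 700 − (133 + 217 + 84 + 91) gives (2,1) = 175.
Column 3: 56 + 140 + 182 + 224 + ? = 700, so (2,3) = 98.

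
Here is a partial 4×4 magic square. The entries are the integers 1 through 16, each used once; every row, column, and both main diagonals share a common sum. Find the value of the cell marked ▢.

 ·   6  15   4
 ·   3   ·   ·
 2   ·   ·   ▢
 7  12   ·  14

The entries are 1 through 16, which sum to 136, so each line sums to 136/4 = 34.
Row 1 must total 34; the given cells sum to 25, so (1,1) = 9.
From row 4, 34 − (7 + 12 + 14) gives (4,3) = 1.
Column 1: 9 + 2 + 7 + ? = 34, so (2,1) = 16.
Using column 2: 6 + 3 + 12 + ? → (3,2) = 34 − 21 = 13.
Main diagonal: 9 + 3 + 14 + ? = 34, so (3,3) = 8.
Anti-diagonal: 4 + 13 + 7 + ? = 34, so (2,3) = 10.
From row 2, 34 − (16 + 3 + 10) gives (2,4) = 5.
Using row 3: 2 + 13 + 8 + ? → (3,4) = 34 − 23 = 11.

11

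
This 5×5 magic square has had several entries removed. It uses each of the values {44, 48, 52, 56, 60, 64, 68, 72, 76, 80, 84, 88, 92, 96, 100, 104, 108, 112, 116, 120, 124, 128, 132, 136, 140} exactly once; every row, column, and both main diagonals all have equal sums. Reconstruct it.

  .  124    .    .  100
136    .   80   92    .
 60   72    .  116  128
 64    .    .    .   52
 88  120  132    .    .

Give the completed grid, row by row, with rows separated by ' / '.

112 124 56 68 100 / 136 48 80 92 104 / 60 72 84 116 128 / 64 96 108 140 52 / 88 120 132 44 76

The 25 entries sum to 2300, so each line sums to 2300/5 = 460.
From row 3, 460 − (60 + 72 + 116 + 128) gives (3,3) = 84.
Column 1 needs 460; the known cells sum to 348, so (1,1) = 112.
Anti-diagonal needs 460; the known cells sum to 364, so (4,2) = 96.
Column 2 must total 460; the given cells sum to 412, so (2,2) = 48.
Using row 2: 136 + 48 + 80 + 92 + ? → (2,5) = 460 − 356 = 104.
From column 5, 460 − (100 + 104 + 128 + 52) gives (5,5) = 76.
Using main diagonal: 112 + 48 + 84 + 76 + ? → (4,4) = 460 − 320 = 140.
Row 4 needs 460; the known cells sum to 352, so (4,3) = 108.
Using row 5: 88 + 120 + 132 + 76 + ? → (5,4) = 460 − 416 = 44.
Column 3: 80 + 84 + 108 + 132 + ? = 460, so (1,3) = 56.
From column 4, 460 − (92 + 116 + 140 + 44) gives (1,4) = 68.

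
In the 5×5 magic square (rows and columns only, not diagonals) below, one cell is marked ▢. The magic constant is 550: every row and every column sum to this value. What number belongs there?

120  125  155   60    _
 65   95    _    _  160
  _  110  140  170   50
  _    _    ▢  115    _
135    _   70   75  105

Row 1 needs 550; the known cells sum to 460, so (1,5) = 90.
Row 3: 110 + 140 + 170 + 50 + ? = 550, so (3,1) = 80.
Row 5 must total 550; the given cells sum to 385, so (5,2) = 165.
The remaining cell in column 1 is (4,1) = 550 − 400 = 150.
The remaining cell in column 2 is (4,2) = 550 − 495 = 55.
Using column 4: 60 + 170 + 115 + 75 + ? → (2,4) = 550 − 420 = 130.
Column 5 must total 550; the given cells sum to 405, so (4,5) = 145.
Using row 2: 65 + 95 + 130 + 160 + ? → (2,3) = 550 − 450 = 100.
Row 4: 150 + 55 + 115 + 145 + ? = 550, so (4,3) = 85.

85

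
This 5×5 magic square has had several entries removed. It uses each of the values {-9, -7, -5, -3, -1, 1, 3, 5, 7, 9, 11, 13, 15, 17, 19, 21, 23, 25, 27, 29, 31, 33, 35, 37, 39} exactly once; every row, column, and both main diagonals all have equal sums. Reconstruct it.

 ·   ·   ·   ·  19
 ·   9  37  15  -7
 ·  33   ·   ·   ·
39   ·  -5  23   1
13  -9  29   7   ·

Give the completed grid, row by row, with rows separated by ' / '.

-3 25 3 31 19 / 21 9 37 15 -7 / 5 33 11 -1 27 / 39 17 -5 23 1 / 13 -9 29 7 35

The 25 entries sum to 375, so each line sums to 375/5 = 75.
Row 2: 9 + 37 + 15 + (-7) + ? = 75, so (2,1) = 21.
Row 4: 39 + (-5) + 23 + 1 + ? = 75, so (4,2) = 17.
Row 5: 13 + (-9) + 29 + 7 + ? = 75, so (5,5) = 35.
Column 2 must total 75; the given cells sum to 50, so (1,2) = 25.
The remaining cell in column 5 is (3,5) = 75 − 48 = 27.
Using anti-diagonal: 19 + 15 + 17 + 13 + ? → (3,3) = 75 − 64 = 11.
Column 3 must total 75; the given cells sum to 72, so (1,3) = 3.
Main diagonal: 9 + 11 + 23 + 35 + ? = 75, so (1,1) = -3.
Row 1 needs 75; the known cells sum to 44, so (1,4) = 31.
Column 1 must total 75; the given cells sum to 70, so (3,1) = 5.
Using column 4: 31 + 15 + 23 + 7 + ? → (3,4) = 75 − 76 = -1.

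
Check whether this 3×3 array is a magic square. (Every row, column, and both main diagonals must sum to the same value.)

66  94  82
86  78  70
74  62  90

Row 1: 66 + 94 + 82 = 242.
Row 2: 86 + 78 + 70 = 234.
Row 3: 74 + 62 + 90 = 226.
Column 1: 66 + 86 + 74 = 226.
Column 2: 94 + 78 + 62 = 234.
Column 3: 82 + 70 + 90 = 242.
Main diagonal: 66 + 78 + 90 = 234.
Anti-diagonal: 82 + 78 + 74 = 234.

No — row 1 sums to 242 but column 2 sums to 234.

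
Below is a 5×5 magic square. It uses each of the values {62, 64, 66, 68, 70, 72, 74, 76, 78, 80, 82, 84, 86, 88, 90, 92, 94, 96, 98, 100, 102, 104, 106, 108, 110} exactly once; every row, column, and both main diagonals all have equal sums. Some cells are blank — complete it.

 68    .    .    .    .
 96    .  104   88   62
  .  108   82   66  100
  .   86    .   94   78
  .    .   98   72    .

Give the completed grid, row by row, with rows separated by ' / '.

The 25 entries sum to 2150, so each line sums to 2150/5 = 430.
Row 2 needs 430; the known cells sum to 350, so (2,2) = 80.
Using row 3: 108 + 82 + 66 + 100 + ? → (3,1) = 430 − 356 = 74.
Column 4 needs 430; the known cells sum to 320, so (1,4) = 110.
The remaining cell in main diagonal is (5,5) = 430 − 324 = 106.
Column 5 must total 430; the given cells sum to 346, so (1,5) = 84.
Anti-diagonal needs 430; the known cells sum to 340, so (5,1) = 90.
Row 5: 90 + 98 + 72 + 106 + ? = 430, so (5,2) = 64.
From column 1, 430 − (68 + 96 + 74 + 90) gives (4,1) = 102.
Using column 2: 80 + 108 + 86 + 64 + ? → (1,2) = 430 − 338 = 92.
Row 1: 68 + 92 + 110 + 84 + ? = 430, so (1,3) = 76.
Row 4 needs 430; the known cells sum to 360, so (4,3) = 70.

68 92 76 110 84 / 96 80 104 88 62 / 74 108 82 66 100 / 102 86 70 94 78 / 90 64 98 72 106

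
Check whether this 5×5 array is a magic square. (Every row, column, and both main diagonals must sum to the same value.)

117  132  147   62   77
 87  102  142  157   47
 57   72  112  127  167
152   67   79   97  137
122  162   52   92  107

No — row 4 sums to 532 but column 5 sums to 535.

Row 1: 117 + 132 + 147 + 62 + 77 = 535.
Row 2: 87 + 102 + 142 + 157 + 47 = 535.
Row 3: 57 + 72 + 112 + 127 + 167 = 535.
Row 4: 152 + 67 + 79 + 97 + 137 = 532.
Row 5: 122 + 162 + 52 + 92 + 107 = 535.
Column 1: 117 + 87 + 57 + 152 + 122 = 535.
Column 2: 132 + 102 + 72 + 67 + 162 = 535.
Column 3: 147 + 142 + 112 + 79 + 52 = 532.
Column 4: 62 + 157 + 127 + 97 + 92 = 535.
Column 5: 77 + 47 + 167 + 137 + 107 = 535.
Main diagonal: 117 + 102 + 112 + 97 + 107 = 535.
Anti-diagonal: 77 + 157 + 112 + 67 + 122 = 535.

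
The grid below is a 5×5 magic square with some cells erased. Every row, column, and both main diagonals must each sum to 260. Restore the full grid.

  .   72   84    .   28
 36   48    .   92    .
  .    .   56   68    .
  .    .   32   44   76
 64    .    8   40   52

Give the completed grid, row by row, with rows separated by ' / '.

60 72 84 16 28 / 36 48 80 92 4 / 12 24 56 68 100 / 88 20 32 44 76 / 64 96 8 40 52

Using row 5: 64 + 8 + 40 + 52 + ? → (5,2) = 260 − 164 = 96.
Column 3 must total 260; the given cells sum to 180, so (2,3) = 80.
Column 4: 92 + 68 + 44 + 40 + ? = 260, so (1,4) = 16.
The remaining cell in main diagonal is (1,1) = 260 − 200 = 60.
Anti-diagonal: 28 + 92 + 56 + 64 + ? = 260, so (4,2) = 20.
Row 2 needs 260; the known cells sum to 256, so (2,5) = 4.
Row 4 must total 260; the given cells sum to 172, so (4,1) = 88.
Column 1: 60 + 36 + 88 + 64 + ? = 260, so (3,1) = 12.
Column 2: 72 + 48 + 20 + 96 + ? = 260, so (3,2) = 24.
Using column 5: 28 + 4 + 76 + 52 + ? → (3,5) = 260 − 160 = 100.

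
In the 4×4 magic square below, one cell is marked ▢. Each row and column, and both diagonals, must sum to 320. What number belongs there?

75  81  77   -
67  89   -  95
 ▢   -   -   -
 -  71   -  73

From row 1, 320 − (75 + 81 + 77) gives (1,4) = 87.
Using row 2: 67 + 89 + 95 + ? → (2,3) = 320 − 251 = 69.
Column 2 needs 320; the known cells sum to 241, so (3,2) = 79.
The remaining cell in column 4 is (3,4) = 320 − 255 = 65.
From main diagonal, 320 − (75 + 89 + 73) gives (3,3) = 83.
From anti-diagonal, 320 − (87 + 69 + 79) gives (4,1) = 85.
Row 3: 79 + 83 + 65 + ? = 320, so (3,1) = 93.

93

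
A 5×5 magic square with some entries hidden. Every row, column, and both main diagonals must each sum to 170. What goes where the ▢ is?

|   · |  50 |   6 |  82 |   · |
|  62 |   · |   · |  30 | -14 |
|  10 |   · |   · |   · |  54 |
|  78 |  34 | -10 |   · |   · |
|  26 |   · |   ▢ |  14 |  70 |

58

Column 1 needs 170; the known cells sum to 176, so (1,1) = -6.
Using row 1: -6 + 50 + 6 + 82 + ? → (1,5) = 170 − 132 = 38.
The remaining cell in column 5 is (4,5) = 170 − 148 = 22.
Using anti-diagonal: 38 + 30 + 34 + 26 + ? → (3,3) = 170 − 128 = 42.
Using row 4: 78 + 34 + (-10) + 22 + ? → (4,4) = 170 − 124 = 46.
Column 4 needs 170; the known cells sum to 172, so (3,4) = -2.
From main diagonal, 170 − (-6 + 42 + 46 + 70) gives (2,2) = 18.
Row 2: 62 + 18 + 30 + (-14) + ? = 170, so (2,3) = 74.
Row 3: 10 + 42 + (-2) + 54 + ? = 170, so (3,2) = 66.
From column 2, 170 − (50 + 18 + 66 + 34) gives (5,2) = 2.
Using column 3: 6 + 74 + 42 + (-10) + ? → (5,3) = 170 − 112 = 58.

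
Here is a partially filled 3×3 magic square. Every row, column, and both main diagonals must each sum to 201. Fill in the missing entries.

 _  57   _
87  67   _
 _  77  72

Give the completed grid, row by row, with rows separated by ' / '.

62 57 82 / 87 67 47 / 52 77 72

The remaining cell in row 2 is (2,3) = 201 − 154 = 47.
The remaining cell in row 3 is (3,1) = 201 − 149 = 52.
Column 1 must total 201; the given cells sum to 139, so (1,1) = 62.
Column 3: 47 + 72 + ? = 201, so (1,3) = 82.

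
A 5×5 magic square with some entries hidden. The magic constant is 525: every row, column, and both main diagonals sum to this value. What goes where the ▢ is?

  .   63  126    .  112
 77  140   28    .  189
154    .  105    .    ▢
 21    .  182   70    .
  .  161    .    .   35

Using row 2: 77 + 140 + 28 + 189 + ? → (2,4) = 525 − 434 = 91.
Column 3 needs 525; the known cells sum to 441, so (5,3) = 84.
The remaining cell in main diagonal is (1,1) = 525 − 350 = 175.
Row 1 needs 525; the known cells sum to 476, so (1,4) = 49.
Column 1: 175 + 77 + 154 + 21 + ? = 525, so (5,1) = 98.
Anti-diagonal must total 525; the given cells sum to 406, so (4,2) = 119.
Row 4: 21 + 119 + 182 + 70 + ? = 525, so (4,5) = 133.
Row 5 must total 525; the given cells sum to 378, so (5,4) = 147.
Column 2: 63 + 140 + 119 + 161 + ? = 525, so (3,2) = 42.
From column 4, 525 − (49 + 91 + 70 + 147) gives (3,4) = 168.
Column 5 must total 525; the given cells sum to 469, so (3,5) = 56.

56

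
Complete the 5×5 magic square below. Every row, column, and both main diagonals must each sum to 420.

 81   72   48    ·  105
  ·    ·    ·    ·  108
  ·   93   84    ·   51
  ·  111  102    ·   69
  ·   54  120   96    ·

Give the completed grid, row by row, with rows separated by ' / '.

The remaining cell in row 1 is (1,4) = 420 − 306 = 114.
Column 2 must total 420; the given cells sum to 330, so (2,2) = 90.
Column 3 must total 420; the given cells sum to 354, so (2,3) = 66.
The remaining cell in column 5 is (5,5) = 420 − 333 = 87.
Main diagonal needs 420; the known cells sum to 342, so (4,4) = 78.
From row 4, 420 − (111 + 102 + 78 + 69) gives (4,1) = 60.
Row 5 must total 420; the given cells sum to 357, so (5,1) = 63.
Anti-diagonal: 105 + 84 + 111 + 63 + ? = 420, so (2,4) = 57.
The remaining cell in row 2 is (2,1) = 420 − 321 = 99.
Using column 1: 81 + 99 + 60 + 63 + ? → (3,1) = 420 − 303 = 117.
The remaining cell in column 4 is (3,4) = 420 − 345 = 75.

81 72 48 114 105 / 99 90 66 57 108 / 117 93 84 75 51 / 60 111 102 78 69 / 63 54 120 96 87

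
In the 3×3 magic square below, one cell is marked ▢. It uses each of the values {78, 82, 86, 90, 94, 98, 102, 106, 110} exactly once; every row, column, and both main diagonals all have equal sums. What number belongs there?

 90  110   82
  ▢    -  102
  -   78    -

86

The 9 entries sum to 846, so each line sums to 846/3 = 282.
From column 2, 282 − (110 + 78) gives (2,2) = 94.
Column 3 needs 282; the known cells sum to 184, so (3,3) = 98.
Anti-diagonal must total 282; the given cells sum to 176, so (3,1) = 106.
Row 2 must total 282; the given cells sum to 196, so (2,1) = 86.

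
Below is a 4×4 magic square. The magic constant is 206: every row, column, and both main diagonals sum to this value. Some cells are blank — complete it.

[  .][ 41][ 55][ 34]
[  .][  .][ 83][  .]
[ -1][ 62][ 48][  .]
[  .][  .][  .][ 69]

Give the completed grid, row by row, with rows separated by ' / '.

Using row 1: 41 + 55 + 34 + ? → (1,1) = 206 − 130 = 76.
Row 3 must total 206; the given cells sum to 109, so (3,4) = 97.
Column 3: 55 + 83 + 48 + ? = 206, so (4,3) = 20.
Using column 4: 34 + 97 + 69 + ? → (2,4) = 206 − 200 = 6.
Main diagonal needs 206; the known cells sum to 193, so (2,2) = 13.
From anti-diagonal, 206 − (34 + 83 + 62) gives (4,1) = 27.
Using row 2: 13 + 83 + 6 + ? → (2,1) = 206 − 102 = 104.
The remaining cell in row 4 is (4,2) = 206 − 116 = 90.

76 41 55 34 / 104 13 83 6 / -1 62 48 97 / 27 90 20 69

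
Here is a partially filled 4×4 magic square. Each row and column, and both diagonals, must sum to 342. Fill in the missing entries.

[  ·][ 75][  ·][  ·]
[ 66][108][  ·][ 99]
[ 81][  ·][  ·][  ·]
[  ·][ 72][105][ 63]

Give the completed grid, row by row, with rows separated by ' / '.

Row 2 must total 342; the given cells sum to 273, so (2,3) = 69.
Row 4 needs 342; the known cells sum to 240, so (4,1) = 102.
Using column 1: 66 + 81 + 102 + ? → (1,1) = 342 − 249 = 93.
From column 2, 342 − (75 + 108 + 72) gives (3,2) = 87.
Using main diagonal: 93 + 108 + 63 + ? → (3,3) = 342 − 264 = 78.
From anti-diagonal, 342 − (69 + 87 + 102) gives (1,4) = 84.
Row 1: 93 + 75 + 84 + ? = 342, so (1,3) = 90.
Row 3 must total 342; the given cells sum to 246, so (3,4) = 96.

93 75 90 84 / 66 108 69 99 / 81 87 78 96 / 102 72 105 63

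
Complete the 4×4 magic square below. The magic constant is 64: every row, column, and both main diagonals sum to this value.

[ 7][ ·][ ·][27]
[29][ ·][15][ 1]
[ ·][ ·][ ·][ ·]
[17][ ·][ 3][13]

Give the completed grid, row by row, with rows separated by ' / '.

Using row 2: 29 + 15 + 1 + ? → (2,2) = 64 − 45 = 19.
Using row 4: 17 + 3 + 13 + ? → (4,2) = 64 − 33 = 31.
The remaining cell in column 1 is (3,1) = 64 − 53 = 11.
The remaining cell in column 4 is (3,4) = 64 − 41 = 23.
Main diagonal: 7 + 19 + 13 + ? = 64, so (3,3) = 25.
Anti-diagonal needs 64; the known cells sum to 59, so (3,2) = 5.
Column 2 needs 64; the known cells sum to 55, so (1,2) = 9.
Column 3 must total 64; the given cells sum to 43, so (1,3) = 21.

7 9 21 27 / 29 19 15 1 / 11 5 25 23 / 17 31 3 13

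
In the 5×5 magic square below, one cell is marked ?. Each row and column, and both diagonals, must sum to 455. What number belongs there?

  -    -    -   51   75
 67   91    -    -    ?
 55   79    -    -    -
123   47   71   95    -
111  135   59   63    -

43

The remaining cell in row 4 is (4,5) = 455 − 336 = 119.
The remaining cell in row 5 is (5,5) = 455 − 368 = 87.
Column 1 needs 455; the known cells sum to 356, so (1,1) = 99.
Column 2 must total 455; the given cells sum to 352, so (1,2) = 103.
Using main diagonal: 99 + 91 + 95 + 87 + ? → (3,3) = 455 − 372 = 83.
Using anti-diagonal: 75 + 83 + 47 + 111 + ? → (2,4) = 455 − 316 = 139.
From row 1, 455 − (99 + 103 + 51 + 75) gives (1,3) = 127.
Column 3 needs 455; the known cells sum to 340, so (2,3) = 115.
Column 4: 51 + 139 + 95 + 63 + ? = 455, so (3,4) = 107.
From row 2, 455 − (67 + 91 + 115 + 139) gives (2,5) = 43.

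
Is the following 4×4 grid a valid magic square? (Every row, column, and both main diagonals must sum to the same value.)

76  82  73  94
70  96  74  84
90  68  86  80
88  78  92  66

Row 1: 76 + 82 + 73 + 94 = 325.
Row 2: 70 + 96 + 74 + 84 = 324.
Row 3: 90 + 68 + 86 + 80 = 324.
Row 4: 88 + 78 + 92 + 66 = 324.
Column 1: 76 + 70 + 90 + 88 = 324.
Column 2: 82 + 96 + 68 + 78 = 324.
Column 3: 73 + 74 + 86 + 92 = 325.
Column 4: 94 + 84 + 80 + 66 = 324.
Main diagonal: 76 + 96 + 86 + 66 = 324.
Anti-diagonal: 94 + 74 + 68 + 88 = 324.

No — column 3 sums to 325 but row 3 sums to 324.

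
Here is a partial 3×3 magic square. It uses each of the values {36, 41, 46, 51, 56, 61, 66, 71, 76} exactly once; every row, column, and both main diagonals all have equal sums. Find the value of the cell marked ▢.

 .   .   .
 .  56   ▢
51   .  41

66

The 9 entries sum to 504, so each line sums to 504/3 = 168.
Row 3 needs 168; the known cells sum to 92, so (3,2) = 76.
Column 2 needs 168; the known cells sum to 132, so (1,2) = 36.
Main diagonal: 56 + 41 + ? = 168, so (1,1) = 71.
Using anti-diagonal: 56 + 51 + ? → (1,3) = 168 − 107 = 61.
Column 1: 71 + 51 + ? = 168, so (2,1) = 46.
Column 3: 61 + 41 + ? = 168, so (2,3) = 66.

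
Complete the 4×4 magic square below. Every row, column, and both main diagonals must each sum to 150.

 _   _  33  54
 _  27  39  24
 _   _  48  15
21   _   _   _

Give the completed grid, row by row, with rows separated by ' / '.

18 45 33 54 / 60 27 39 24 / 51 36 48 15 / 21 42 30 57

Row 2 needs 150; the known cells sum to 90, so (2,1) = 60.
Using column 3: 33 + 39 + 48 + ? → (4,3) = 150 − 120 = 30.
Column 4 needs 150; the known cells sum to 93, so (4,4) = 57.
Main diagonal must total 150; the given cells sum to 132, so (1,1) = 18.
Anti-diagonal: 54 + 39 + 21 + ? = 150, so (3,2) = 36.
The remaining cell in row 1 is (1,2) = 150 − 105 = 45.
Row 3: 36 + 48 + 15 + ? = 150, so (3,1) = 51.
Row 4: 21 + 30 + 57 + ? = 150, so (4,2) = 42.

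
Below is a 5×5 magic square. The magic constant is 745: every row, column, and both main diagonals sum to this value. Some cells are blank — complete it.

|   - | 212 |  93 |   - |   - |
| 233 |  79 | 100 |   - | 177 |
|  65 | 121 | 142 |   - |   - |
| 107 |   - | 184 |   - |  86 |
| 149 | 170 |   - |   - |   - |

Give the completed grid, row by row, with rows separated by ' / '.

From row 2, 745 − (233 + 79 + 100 + 177) gives (2,4) = 156.
Column 1 must total 745; the given cells sum to 554, so (1,1) = 191.
The remaining cell in column 2 is (4,2) = 745 − 582 = 163.
Column 3 needs 745; the known cells sum to 519, so (5,3) = 226.
Anti-diagonal must total 745; the given cells sum to 610, so (1,5) = 135.
Using row 1: 191 + 212 + 93 + 135 + ? → (1,4) = 745 − 631 = 114.
Row 4: 107 + 163 + 184 + 86 + ? = 745, so (4,4) = 205.
From main diagonal, 745 − (191 + 79 + 142 + 205) gives (5,5) = 128.
Row 5: 149 + 170 + 226 + 128 + ? = 745, so (5,4) = 72.
From column 4, 745 − (114 + 156 + 205 + 72) gives (3,4) = 198.
Column 5 must total 745; the given cells sum to 526, so (3,5) = 219.

191 212 93 114 135 / 233 79 100 156 177 / 65 121 142 198 219 / 107 163 184 205 86 / 149 170 226 72 128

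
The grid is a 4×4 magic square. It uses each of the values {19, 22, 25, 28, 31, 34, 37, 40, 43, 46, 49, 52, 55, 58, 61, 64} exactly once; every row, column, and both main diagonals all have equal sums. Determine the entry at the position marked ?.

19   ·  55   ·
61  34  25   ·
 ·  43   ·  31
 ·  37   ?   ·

22

The 16 entries sum to 664, so each line sums to 664/4 = 166.
Row 2 must total 166; the given cells sum to 120, so (2,4) = 46.
From column 2, 166 − (34 + 43 + 37) gives (1,2) = 52.
Row 1 needs 166; the known cells sum to 126, so (1,4) = 40.
The remaining cell in column 4 is (4,4) = 166 − 117 = 49.
The remaining cell in main diagonal is (3,3) = 166 − 102 = 64.
Anti-diagonal: 40 + 25 + 43 + ? = 166, so (4,1) = 58.
From row 3, 166 − (43 + 64 + 31) gives (3,1) = 28.
Using row 4: 58 + 37 + 49 + ? → (4,3) = 166 − 144 = 22.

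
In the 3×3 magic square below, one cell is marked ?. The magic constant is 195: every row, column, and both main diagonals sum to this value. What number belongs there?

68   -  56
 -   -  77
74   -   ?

62

The remaining cell in row 1 is (1,2) = 195 − 124 = 71.
From column 1, 195 − (68 + 74) gives (2,1) = 53.
From column 3, 195 − (56 + 77) gives (3,3) = 62.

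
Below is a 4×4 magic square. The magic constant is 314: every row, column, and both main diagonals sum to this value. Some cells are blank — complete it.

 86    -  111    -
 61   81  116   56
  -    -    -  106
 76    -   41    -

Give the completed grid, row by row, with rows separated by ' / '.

Using column 1: 86 + 61 + 76 + ? → (3,1) = 314 − 223 = 91.
Column 3 needs 314; the known cells sum to 268, so (3,3) = 46.
The remaining cell in main diagonal is (4,4) = 314 − 213 = 101.
Row 3 needs 314; the known cells sum to 243, so (3,2) = 71.
Row 4 needs 314; the known cells sum to 218, so (4,2) = 96.
From column 2, 314 − (81 + 71 + 96) gives (1,2) = 66.
From column 4, 314 − (56 + 106 + 101) gives (1,4) = 51.

86 66 111 51 / 61 81 116 56 / 91 71 46 106 / 76 96 41 101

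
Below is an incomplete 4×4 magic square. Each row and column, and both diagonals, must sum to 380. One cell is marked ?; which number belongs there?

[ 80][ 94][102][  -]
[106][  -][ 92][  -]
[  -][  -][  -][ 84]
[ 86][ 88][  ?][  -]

96

Using row 1: 80 + 94 + 102 + ? → (1,4) = 380 − 276 = 104.
Column 1: 80 + 106 + 86 + ? = 380, so (3,1) = 108.
The remaining cell in anti-diagonal is (3,2) = 380 − 282 = 98.
The remaining cell in row 3 is (3,3) = 380 − 290 = 90.
Column 2 must total 380; the given cells sum to 280, so (2,2) = 100.
The remaining cell in column 3 is (4,3) = 380 − 284 = 96.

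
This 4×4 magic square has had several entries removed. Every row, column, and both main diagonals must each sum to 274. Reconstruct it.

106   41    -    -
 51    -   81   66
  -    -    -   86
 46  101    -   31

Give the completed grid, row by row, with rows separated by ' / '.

Row 2 needs 274; the known cells sum to 198, so (2,2) = 76.
Row 4: 46 + 101 + 31 + ? = 274, so (4,3) = 96.
Column 1: 106 + 51 + 46 + ? = 274, so (3,1) = 71.
Using column 2: 41 + 76 + 101 + ? → (3,2) = 274 − 218 = 56.
Column 4 needs 274; the known cells sum to 183, so (1,4) = 91.
The remaining cell in main diagonal is (3,3) = 274 − 213 = 61.
Row 1 must total 274; the given cells sum to 238, so (1,3) = 36.

106 41 36 91 / 51 76 81 66 / 71 56 61 86 / 46 101 96 31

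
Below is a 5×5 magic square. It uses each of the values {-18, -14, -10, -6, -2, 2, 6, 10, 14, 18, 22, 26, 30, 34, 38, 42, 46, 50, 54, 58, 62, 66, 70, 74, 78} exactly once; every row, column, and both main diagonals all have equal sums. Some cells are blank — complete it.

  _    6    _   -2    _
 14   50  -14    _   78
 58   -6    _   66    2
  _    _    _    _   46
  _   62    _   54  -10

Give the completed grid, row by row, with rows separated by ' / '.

The 25 entries sum to 750, so each line sums to 750/5 = 150.
Row 2 must total 150; the given cells sum to 128, so (2,4) = 22.
From row 3, 150 − (58 + (-6) + 66 + 2) gives (3,3) = 30.
Using column 2: 6 + 50 + (-6) + 62 + ? → (4,2) = 150 − 112 = 38.
Column 4 needs 150; the known cells sum to 140, so (4,4) = 10.
Column 5 needs 150; the known cells sum to 116, so (1,5) = 34.
The remaining cell in main diagonal is (1,1) = 150 − 80 = 70.
The remaining cell in anti-diagonal is (5,1) = 150 − 124 = 26.
Row 1: 70 + 6 + (-2) + 34 + ? = 150, so (1,3) = 42.
The remaining cell in row 5 is (5,3) = 150 − 132 = 18.
The remaining cell in column 1 is (4,1) = 150 − 168 = -18.
Column 3 must total 150; the given cells sum to 76, so (4,3) = 74.

70 6 42 -2 34 / 14 50 -14 22 78 / 58 -6 30 66 2 / -18 38 74 10 46 / 26 62 18 54 -10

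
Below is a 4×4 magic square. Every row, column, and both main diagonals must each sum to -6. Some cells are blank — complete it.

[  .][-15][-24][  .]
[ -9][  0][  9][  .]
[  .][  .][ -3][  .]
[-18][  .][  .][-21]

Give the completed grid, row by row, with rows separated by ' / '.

18 -15 -24 15 / -9 0 9 -6 / 3 -12 -3 6 / -18 21 12 -21

From row 2, -6 − (-9 + 0 + 9) gives (2,4) = -6.
Using column 3: -24 + 9 + (-3) + ? → (4,3) = -6 − (-18) = 12.
Main diagonal must total -6; the given cells sum to -24, so (1,1) = 18.
Row 1: 18 + (-15) + (-24) + ? = -6, so (1,4) = 15.
Row 4 must total -6; the given cells sum to -27, so (4,2) = 21.
Column 1 must total -6; the given cells sum to -9, so (3,1) = 3.
Column 2 needs -6; the known cells sum to 6, so (3,2) = -12.
The remaining cell in column 4 is (3,4) = -6 − (-12) = 6.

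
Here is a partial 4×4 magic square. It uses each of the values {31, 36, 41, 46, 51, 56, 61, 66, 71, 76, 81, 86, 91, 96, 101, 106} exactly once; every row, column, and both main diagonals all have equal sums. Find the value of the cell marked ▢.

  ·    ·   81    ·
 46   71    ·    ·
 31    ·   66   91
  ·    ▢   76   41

56

The 16 entries sum to 1096, so each line sums to 1096/4 = 274.
Row 3 must total 274; the given cells sum to 188, so (3,2) = 86.
The remaining cell in column 3 is (2,3) = 274 − 223 = 51.
Main diagonal must total 274; the given cells sum to 178, so (1,1) = 96.
Row 2 needs 274; the known cells sum to 168, so (2,4) = 106.
Column 1 needs 274; the known cells sum to 173, so (4,1) = 101.
Using column 4: 106 + 91 + 41 + ? → (1,4) = 274 − 238 = 36.
Row 1 must total 274; the given cells sum to 213, so (1,2) = 61.
From row 4, 274 − (101 + 76 + 41) gives (4,2) = 56.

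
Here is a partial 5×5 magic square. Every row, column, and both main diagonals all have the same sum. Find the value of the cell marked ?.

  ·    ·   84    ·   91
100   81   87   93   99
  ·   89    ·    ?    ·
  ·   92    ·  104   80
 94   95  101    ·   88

Row 2 is complete and sums to 460; that is the magic constant.
The remaining cell in row 5 is (5,4) = 460 − 378 = 82.
From column 2, 460 − (81 + 89 + 92 + 95) gives (1,2) = 103.
Column 5 needs 460; the known cells sum to 358, so (3,5) = 102.
Anti-diagonal must total 460; the given cells sum to 370, so (3,3) = 90.
Column 3 needs 460; the known cells sum to 362, so (4,3) = 98.
Main diagonal must total 460; the given cells sum to 363, so (1,1) = 97.
The remaining cell in row 1 is (1,4) = 460 − 375 = 85.
Row 4: 92 + 98 + 104 + 80 + ? = 460, so (4,1) = 86.
Column 1 needs 460; the known cells sum to 377, so (3,1) = 83.
The remaining cell in column 4 is (3,4) = 460 − 364 = 96.

96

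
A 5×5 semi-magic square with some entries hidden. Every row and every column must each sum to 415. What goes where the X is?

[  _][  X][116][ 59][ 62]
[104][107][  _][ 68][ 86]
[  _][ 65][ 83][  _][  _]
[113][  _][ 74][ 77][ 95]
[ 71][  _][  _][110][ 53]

98

Row 2 needs 415; the known cells sum to 365, so (2,3) = 50.
Using row 4: 113 + 74 + 77 + 95 + ? → (4,2) = 415 − 359 = 56.
Using column 3: 116 + 50 + 83 + 74 + ? → (5,3) = 415 − 323 = 92.
Column 4: 59 + 68 + 77 + 110 + ? = 415, so (3,4) = 101.
Using column 5: 62 + 86 + 95 + 53 + ? → (3,5) = 415 − 296 = 119.
The remaining cell in row 3 is (3,1) = 415 − 368 = 47.
Row 5: 71 + 92 + 110 + 53 + ? = 415, so (5,2) = 89.
Column 1 needs 415; the known cells sum to 335, so (1,1) = 80.
The remaining cell in column 2 is (1,2) = 415 − 317 = 98.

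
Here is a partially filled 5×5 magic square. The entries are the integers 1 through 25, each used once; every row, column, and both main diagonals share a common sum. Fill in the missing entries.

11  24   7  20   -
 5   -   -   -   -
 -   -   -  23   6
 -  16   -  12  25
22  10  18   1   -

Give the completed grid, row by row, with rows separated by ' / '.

The entries are 1 through 25, which sum to 325, so each line sums to 325/5 = 65.
From row 1, 65 − (11 + 24 + 7 + 20) gives (1,5) = 3.
From row 5, 65 − (22 + 10 + 18 + 1) gives (5,5) = 14.
Column 4 must total 65; the given cells sum to 56, so (2,4) = 9.
Column 5 must total 65; the given cells sum to 48, so (2,5) = 17.
Anti-diagonal must total 65; the given cells sum to 50, so (3,3) = 15.
Using main diagonal: 11 + 15 + 12 + 14 + ? → (2,2) = 65 − 52 = 13.
Using row 2: 5 + 13 + 9 + 17 + ? → (2,3) = 65 − 44 = 21.
Column 2 needs 65; the known cells sum to 63, so (3,2) = 2.
From column 3, 65 − (7 + 21 + 15 + 18) gives (4,3) = 4.
Row 3 must total 65; the given cells sum to 46, so (3,1) = 19.
The remaining cell in row 4 is (4,1) = 65 − 57 = 8.

11 24 7 20 3 / 5 13 21 9 17 / 19 2 15 23 6 / 8 16 4 12 25 / 22 10 18 1 14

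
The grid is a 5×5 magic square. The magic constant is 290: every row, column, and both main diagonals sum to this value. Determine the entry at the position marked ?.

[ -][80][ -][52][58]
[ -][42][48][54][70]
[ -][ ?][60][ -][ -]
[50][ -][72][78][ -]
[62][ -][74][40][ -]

Using row 2: 42 + 48 + 54 + 70 + ? → (2,1) = 290 − 214 = 76.
The remaining cell in column 3 is (1,3) = 290 − 254 = 36.
Column 4 must total 290; the given cells sum to 224, so (3,4) = 66.
Anti-diagonal: 58 + 54 + 60 + 62 + ? = 290, so (4,2) = 56.
Row 1: 80 + 36 + 52 + 58 + ? = 290, so (1,1) = 64.
From row 4, 290 − (50 + 56 + 72 + 78) gives (4,5) = 34.
Column 1: 64 + 76 + 50 + 62 + ? = 290, so (3,1) = 38.
From main diagonal, 290 − (64 + 42 + 60 + 78) gives (5,5) = 46.
Using row 5: 62 + 74 + 40 + 46 + ? → (5,2) = 290 − 222 = 68.
From column 2, 290 − (80 + 42 + 56 + 68) gives (3,2) = 44.

44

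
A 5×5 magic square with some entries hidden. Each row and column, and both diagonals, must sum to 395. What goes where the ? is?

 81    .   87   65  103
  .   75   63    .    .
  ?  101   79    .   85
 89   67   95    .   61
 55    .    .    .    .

The remaining cell in row 1 is (1,2) = 395 − 336 = 59.
The remaining cell in row 4 is (4,4) = 395 − 312 = 83.
Using column 2: 59 + 75 + 101 + 67 + ? → (5,2) = 395 − 302 = 93.
The remaining cell in column 3 is (5,3) = 395 − 324 = 71.
From main diagonal, 395 − (81 + 75 + 79 + 83) gives (5,5) = 77.
Anti-diagonal: 103 + 79 + 67 + 55 + ? = 395, so (2,4) = 91.
The remaining cell in row 5 is (5,4) = 395 − 296 = 99.
From column 4, 395 − (65 + 91 + 83 + 99) gives (3,4) = 57.
From column 5, 395 − (103 + 85 + 61 + 77) gives (2,5) = 69.
Using row 2: 75 + 63 + 91 + 69 + ? → (2,1) = 395 − 298 = 97.
Row 3: 101 + 79 + 57 + 85 + ? = 395, so (3,1) = 73.

73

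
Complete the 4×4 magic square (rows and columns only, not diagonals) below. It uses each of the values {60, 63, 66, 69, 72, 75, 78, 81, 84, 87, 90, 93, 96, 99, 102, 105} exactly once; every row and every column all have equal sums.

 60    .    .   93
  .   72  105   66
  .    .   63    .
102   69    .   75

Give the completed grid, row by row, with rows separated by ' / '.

60 99 78 93 / 87 72 105 66 / 81 90 63 96 / 102 69 84 75

The 16 entries sum to 1320, so each line sums to 1320/4 = 330.
Using row 2: 72 + 105 + 66 + ? → (2,1) = 330 − 243 = 87.
Using row 4: 102 + 69 + 75 + ? → (4,3) = 330 − 246 = 84.
From column 1, 330 − (60 + 87 + 102) gives (3,1) = 81.
Column 3 needs 330; the known cells sum to 252, so (1,3) = 78.
Column 4 needs 330; the known cells sum to 234, so (3,4) = 96.
Row 1: 60 + 78 + 93 + ? = 330, so (1,2) = 99.
The remaining cell in row 3 is (3,2) = 330 − 240 = 90.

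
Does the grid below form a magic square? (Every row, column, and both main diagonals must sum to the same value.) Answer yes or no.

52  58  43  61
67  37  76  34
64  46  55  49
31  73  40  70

Row 1: 52 + 58 + 43 + 61 = 214.
Row 2: 67 + 37 + 76 + 34 = 214.
Row 3: 64 + 46 + 55 + 49 = 214.
Row 4: 31 + 73 + 40 + 70 = 214.
Column 1: 52 + 67 + 64 + 31 = 214.
Column 2: 58 + 37 + 46 + 73 = 214.
Column 3: 43 + 76 + 55 + 40 = 214.
Column 4: 61 + 34 + 49 + 70 = 214.
Main diagonal: 52 + 37 + 55 + 70 = 214.
Anti-diagonal: 61 + 76 + 46 + 31 = 214.
All lines sum to 214.

Yes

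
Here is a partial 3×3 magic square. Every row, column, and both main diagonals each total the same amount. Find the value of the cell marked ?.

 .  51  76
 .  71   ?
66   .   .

Anti-diagonal is complete and sums to 213; that is the magic constant.
From row 1, 213 − (51 + 76) gives (1,1) = 86.
Column 1 must total 213; the given cells sum to 152, so (2,1) = 61.
Column 2 must total 213; the given cells sum to 122, so (3,2) = 91.
Main diagonal must total 213; the given cells sum to 157, so (3,3) = 56.
Row 2 must total 213; the given cells sum to 132, so (2,3) = 81.

81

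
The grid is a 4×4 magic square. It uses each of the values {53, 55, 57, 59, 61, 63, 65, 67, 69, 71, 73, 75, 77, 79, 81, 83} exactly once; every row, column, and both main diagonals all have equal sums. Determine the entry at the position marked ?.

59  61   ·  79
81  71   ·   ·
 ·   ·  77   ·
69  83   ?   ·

The 16 entries sum to 1088, so each line sums to 1088/4 = 272.
Row 1: 59 + 61 + 79 + ? = 272, so (1,3) = 73.
The remaining cell in column 1 is (3,1) = 272 − 209 = 63.
From column 2, 272 − (61 + 71 + 83) gives (3,2) = 57.
Main diagonal: 59 + 71 + 77 + ? = 272, so (4,4) = 65.
The remaining cell in anti-diagonal is (2,3) = 272 − 205 = 67.
Using row 2: 81 + 71 + 67 + ? → (2,4) = 272 − 219 = 53.
Using row 3: 63 + 57 + 77 + ? → (3,4) = 272 − 197 = 75.
Using row 4: 69 + 83 + 65 + ? → (4,3) = 272 − 217 = 55.

55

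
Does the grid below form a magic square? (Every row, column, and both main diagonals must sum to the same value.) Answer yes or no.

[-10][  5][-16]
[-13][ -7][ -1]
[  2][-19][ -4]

Row 1: -10 + 5 + (-16) = -21.
Row 2: -13 + (-7) + (-1) = -21.
Row 3: 2 + (-19) + (-4) = -21.
Column 1: -10 + (-13) + 2 = -21.
Column 2: 5 + (-7) + (-19) = -21.
Column 3: -16 + (-1) + (-4) = -21.
Main diagonal: -10 + (-7) + (-4) = -21.
Anti-diagonal: -16 + (-7) + 2 = -21.
All lines sum to -21.

Yes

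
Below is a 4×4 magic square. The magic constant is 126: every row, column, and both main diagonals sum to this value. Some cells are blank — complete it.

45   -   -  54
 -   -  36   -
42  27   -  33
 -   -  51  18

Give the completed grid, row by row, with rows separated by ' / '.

Row 3: 42 + 27 + 33 + ? = 126, so (3,3) = 24.
From column 3, 126 − (36 + 24 + 51) gives (1,3) = 15.
Column 4: 54 + 33 + 18 + ? = 126, so (2,4) = 21.
The remaining cell in main diagonal is (2,2) = 126 − 87 = 39.
The remaining cell in anti-diagonal is (4,1) = 126 − 117 = 9.
Row 1 must total 126; the given cells sum to 114, so (1,2) = 12.
Row 2: 39 + 36 + 21 + ? = 126, so (2,1) = 30.
Row 4 must total 126; the given cells sum to 78, so (4,2) = 48.

45 12 15 54 / 30 39 36 21 / 42 27 24 33 / 9 48 51 18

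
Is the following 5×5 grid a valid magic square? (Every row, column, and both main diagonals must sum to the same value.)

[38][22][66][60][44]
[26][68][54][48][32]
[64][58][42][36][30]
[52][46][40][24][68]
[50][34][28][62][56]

Row 1: 38 + 22 + 66 + 60 + 44 = 230.
Row 2: 26 + 68 + 54 + 48 + 32 = 228.
Row 3: 64 + 58 + 42 + 36 + 30 = 230.
Row 4: 52 + 46 + 40 + 24 + 68 = 230.
Row 5: 50 + 34 + 28 + 62 + 56 = 230.
Column 1: 38 + 26 + 64 + 52 + 50 = 230.
Column 2: 22 + 68 + 58 + 46 + 34 = 228.
Column 3: 66 + 54 + 42 + 40 + 28 = 230.
Column 4: 60 + 48 + 36 + 24 + 62 = 230.
Column 5: 44 + 32 + 30 + 68 + 56 = 230.
Main diagonal: 38 + 68 + 42 + 24 + 56 = 228.
Anti-diagonal: 44 + 48 + 42 + 46 + 50 = 230.

No — column 2 sums to 228 but anti-diagonal sums to 230.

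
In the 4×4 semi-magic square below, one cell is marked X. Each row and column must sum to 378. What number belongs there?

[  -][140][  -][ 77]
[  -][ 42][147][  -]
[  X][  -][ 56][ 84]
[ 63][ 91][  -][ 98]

Row 4: 63 + 91 + 98 + ? = 378, so (4,3) = 126.
Column 2 must total 378; the given cells sum to 273, so (3,2) = 105.
Column 3 must total 378; the given cells sum to 329, so (1,3) = 49.
Using column 4: 77 + 84 + 98 + ? → (2,4) = 378 − 259 = 119.
Row 1 needs 378; the known cells sum to 266, so (1,1) = 112.
Row 2: 42 + 147 + 119 + ? = 378, so (2,1) = 70.
From row 3, 378 − (105 + 56 + 84) gives (3,1) = 133.

133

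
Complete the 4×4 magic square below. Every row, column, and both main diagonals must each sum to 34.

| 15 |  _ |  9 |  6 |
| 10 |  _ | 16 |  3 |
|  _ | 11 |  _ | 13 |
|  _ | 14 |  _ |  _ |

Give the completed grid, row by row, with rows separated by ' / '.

15 4 9 6 / 10 5 16 3 / 8 11 2 13 / 1 14 7 12

Row 1 must total 34; the given cells sum to 30, so (1,2) = 4.
Row 2: 10 + 16 + 3 + ? = 34, so (2,2) = 5.
Column 4 must total 34; the given cells sum to 22, so (4,4) = 12.
Main diagonal: 15 + 5 + 12 + ? = 34, so (3,3) = 2.
Anti-diagonal: 6 + 16 + 11 + ? = 34, so (4,1) = 1.
From row 3, 34 − (11 + 2 + 13) gives (3,1) = 8.
From row 4, 34 − (1 + 14 + 12) gives (4,3) = 7.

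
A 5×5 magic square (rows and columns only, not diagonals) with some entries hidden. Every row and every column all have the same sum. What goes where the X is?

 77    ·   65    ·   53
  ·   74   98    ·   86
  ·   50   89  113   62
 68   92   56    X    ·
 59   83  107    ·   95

Column 3 is complete and sums to 415; that is the magic constant.
From row 3, 415 − (50 + 89 + 113 + 62) gives (3,1) = 101.
Row 5 needs 415; the known cells sum to 344, so (5,4) = 71.
The remaining cell in column 1 is (2,1) = 415 − 305 = 110.
Using column 2: 74 + 50 + 92 + 83 + ? → (1,2) = 415 − 299 = 116.
Column 5 must total 415; the given cells sum to 296, so (4,5) = 119.
Row 1 must total 415; the given cells sum to 311, so (1,4) = 104.
The remaining cell in row 2 is (2,4) = 415 − 368 = 47.
The remaining cell in row 4 is (4,4) = 415 − 335 = 80.

80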